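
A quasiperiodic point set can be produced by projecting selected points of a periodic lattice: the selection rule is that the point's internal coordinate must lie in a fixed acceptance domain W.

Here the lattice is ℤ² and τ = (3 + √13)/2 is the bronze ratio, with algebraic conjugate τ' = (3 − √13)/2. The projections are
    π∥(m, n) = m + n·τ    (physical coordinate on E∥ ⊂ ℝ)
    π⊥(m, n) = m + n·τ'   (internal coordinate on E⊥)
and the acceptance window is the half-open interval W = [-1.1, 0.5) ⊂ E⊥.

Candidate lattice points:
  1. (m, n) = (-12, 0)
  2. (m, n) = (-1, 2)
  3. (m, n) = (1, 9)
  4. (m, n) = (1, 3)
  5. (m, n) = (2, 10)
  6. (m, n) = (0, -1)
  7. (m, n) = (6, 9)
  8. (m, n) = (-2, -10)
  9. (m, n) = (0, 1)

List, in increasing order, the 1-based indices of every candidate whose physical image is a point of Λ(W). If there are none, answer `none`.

4, 5, 6, 9

τ' = (3−√13)/2 ≈ -0.3028.
[1] lift (-12,0): star map gives -12.0000; window check -1.1 ≤ -12.0000 < 0.5 is false → out
[2] lift (-1,2): star map gives -1.6056; window check -1.1 ≤ -1.6056 < 0.5 is false → out
[3] lift (1,9): star map gives -1.7250; window check -1.1 ≤ -1.7250 < 0.5 is false → out
[4] lift (1,3): star map gives 0.0917; window check -1.1 ≤ 0.0917 < 0.5 is true → IN Λ
[5] lift (2,10): star map gives -1.0278; window check -1.1 ≤ -1.0278 < 0.5 is true → IN Λ
[6] lift (0,-1): star map gives 0.3028; window check -1.1 ≤ 0.3028 < 0.5 is true → IN Λ
[7] lift (6,9): star map gives 3.2750; window check -1.1 ≤ 3.2750 < 0.5 is false → out
[8] lift (-2,-10): star map gives 1.0278; window check -1.1 ≤ 1.0278 < 0.5 is false → out
[9] lift (0,1): star map gives -0.3028; window check -1.1 ≤ -0.3028 < 0.5 is true → IN Λ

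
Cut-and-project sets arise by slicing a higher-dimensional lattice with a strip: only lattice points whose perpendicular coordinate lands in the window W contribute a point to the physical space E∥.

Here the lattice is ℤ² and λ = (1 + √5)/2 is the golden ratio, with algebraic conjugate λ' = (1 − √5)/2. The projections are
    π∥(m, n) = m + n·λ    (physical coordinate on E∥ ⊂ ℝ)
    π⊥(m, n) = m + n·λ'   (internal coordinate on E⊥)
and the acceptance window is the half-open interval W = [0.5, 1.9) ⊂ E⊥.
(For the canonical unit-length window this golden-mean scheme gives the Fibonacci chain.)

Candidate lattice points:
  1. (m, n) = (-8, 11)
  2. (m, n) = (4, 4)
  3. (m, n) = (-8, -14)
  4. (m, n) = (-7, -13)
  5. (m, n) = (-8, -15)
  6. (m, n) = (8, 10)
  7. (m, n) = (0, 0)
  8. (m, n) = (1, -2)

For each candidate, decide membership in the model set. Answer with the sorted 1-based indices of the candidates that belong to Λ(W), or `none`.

Compute λ' = (1−√5)/2 = -0.618034, so π⊥(m,n) = m -0.618034·n.
candidate 1: (m,n)=(-8,11) → π∥ = -8+11·λ ≈ 9.798374, π⊥ = -8+11·λ' ≈ -14.798374 ∉ [0.5, 1.9) ⇒ out
candidate 2: (m,n)=(4,4) → π∥ = 4+4·λ ≈ 10.472136, π⊥ = 4+4·λ' ≈ 1.527864 ∈ [0.5, 1.9) ⇒ IN Λ
candidate 3: (m,n)=(-8,-14) → π∥ = -8-14·λ ≈ -30.652476, π⊥ = -8-14·λ' ≈ 0.652476 ∈ [0.5, 1.9) ⇒ IN Λ
candidate 4: (m,n)=(-7,-13) → π∥ = -7-13·λ ≈ -28.034442, π⊥ = -7-13·λ' ≈ 1.034442 ∈ [0.5, 1.9) ⇒ IN Λ
candidate 5: (m,n)=(-8,-15) → π∥ = -8-15·λ ≈ -32.270510, π⊥ = -8-15·λ' ≈ 1.270510 ∈ [0.5, 1.9) ⇒ IN Λ
candidate 6: (m,n)=(8,10) → π∥ = 8+10·λ ≈ 24.180340, π⊥ = 8+10·λ' ≈ 1.819660 ∈ [0.5, 1.9) ⇒ IN Λ
candidate 7: (m,n)=(0,0) → π∥ = 0+0·λ ≈ 0.000000, π⊥ = 0+0·λ' ≈ 0.000000 ∉ [0.5, 1.9) ⇒ out
candidate 8: (m,n)=(1,-2) → π∥ = 1-2·λ ≈ -2.236068, π⊥ = 1-2·λ' ≈ 2.236068 ∉ [0.5, 1.9) ⇒ out

2, 3, 4, 5, 6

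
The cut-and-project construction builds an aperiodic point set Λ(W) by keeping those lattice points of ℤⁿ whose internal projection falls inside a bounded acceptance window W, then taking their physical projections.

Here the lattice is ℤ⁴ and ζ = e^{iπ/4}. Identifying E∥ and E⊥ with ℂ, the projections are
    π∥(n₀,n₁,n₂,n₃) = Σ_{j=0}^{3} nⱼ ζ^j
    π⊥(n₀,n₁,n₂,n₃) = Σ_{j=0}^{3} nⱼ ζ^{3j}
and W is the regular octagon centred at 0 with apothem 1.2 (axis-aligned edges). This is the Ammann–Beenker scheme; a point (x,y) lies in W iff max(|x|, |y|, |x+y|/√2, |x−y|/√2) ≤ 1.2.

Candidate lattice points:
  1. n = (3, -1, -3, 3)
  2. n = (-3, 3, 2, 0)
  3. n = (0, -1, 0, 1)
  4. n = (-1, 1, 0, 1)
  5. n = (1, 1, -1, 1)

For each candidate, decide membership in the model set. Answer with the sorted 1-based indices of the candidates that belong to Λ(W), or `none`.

none

π⊥(n) = n₀ + n₁ζ³ + n₂ζ⁶ + n₃ζ⁹ where ζ = e^{iπ/4}.
candidate 1: n = (3, -1, -3, 3) → π⊥ ≈ (+5.82843, +4.41421); max(|x|,|y|,|x±y|/√2) = 7.24264 > 1.2 ⇒ ∉ W
candidate 2: n = (-3, 3, 2, 0) → π⊥ ≈ (-5.12132, +0.12132); max(|x|,|y|,|x±y|/√2) = 5.12132 > 1.2 ⇒ ∉ W
candidate 3: n = (0, -1, 0, 1) → π⊥ ≈ (+1.41421, +0.00000); max(|x|,|y|,|x±y|/√2) = 1.41421 > 1.2 ⇒ ∉ W
candidate 4: n = (-1, 1, 0, 1) → π⊥ ≈ (-1.00000, +1.41421); max(|x|,|y|,|x±y|/√2) = 1.70711 > 1.2 ⇒ ∉ W
candidate 5: n = (1, 1, -1, 1) → π⊥ ≈ (+1.00000, +2.41421); max(|x|,|y|,|x±y|/√2) = 2.41421 > 1.2 ⇒ ∉ W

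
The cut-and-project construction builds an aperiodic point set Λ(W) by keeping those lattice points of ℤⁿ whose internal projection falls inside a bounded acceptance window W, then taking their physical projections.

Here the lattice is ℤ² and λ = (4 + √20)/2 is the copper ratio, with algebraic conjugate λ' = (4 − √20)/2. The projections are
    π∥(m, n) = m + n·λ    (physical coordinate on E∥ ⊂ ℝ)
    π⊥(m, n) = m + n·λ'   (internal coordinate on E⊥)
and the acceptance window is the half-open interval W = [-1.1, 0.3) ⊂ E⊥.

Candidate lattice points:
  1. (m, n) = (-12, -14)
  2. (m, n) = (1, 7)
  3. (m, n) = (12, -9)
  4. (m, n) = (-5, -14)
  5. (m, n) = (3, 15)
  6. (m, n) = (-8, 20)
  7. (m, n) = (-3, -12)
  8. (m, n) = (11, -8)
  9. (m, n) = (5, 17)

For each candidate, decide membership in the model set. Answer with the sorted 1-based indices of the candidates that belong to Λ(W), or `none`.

2, 5, 7

Numerically λ ≈ 4.2361 and λ' = −1/λ ≈ -0.2361.
#1 (-12,-14): internal coord -12 + (-14)·λ' = -8.6950; -8.6950 ∉ [-1.1, 0.3) → out
#2 (1,7): internal coord 1 + (7)·λ' = -0.6525; -0.6525 ∈ [-1.1, 0.3) → IN Λ
#3 (12,-9): internal coord 12 + (-9)·λ' = +14.1246; +14.1246 ∉ [-1.1, 0.3) → out
#4 (-5,-14): internal coord -5 + (-14)·λ' = -1.6950; -1.6950 ∉ [-1.1, 0.3) → out
#5 (3,15): internal coord 3 + (15)·λ' = -0.5410; -0.5410 ∈ [-1.1, 0.3) → IN Λ
#6 (-8,20): internal coord -8 + (20)·λ' = -12.7214; -12.7214 ∉ [-1.1, 0.3) → out
#7 (-3,-12): internal coord -3 + (-12)·λ' = -0.1672; -0.1672 ∈ [-1.1, 0.3) → IN Λ
#8 (11,-8): internal coord 11 + (-8)·λ' = +12.8885; +12.8885 ∉ [-1.1, 0.3) → out
#9 (5,17): internal coord 5 + (17)·λ' = +0.9868; +0.9868 ∉ [-1.1, 0.3) → out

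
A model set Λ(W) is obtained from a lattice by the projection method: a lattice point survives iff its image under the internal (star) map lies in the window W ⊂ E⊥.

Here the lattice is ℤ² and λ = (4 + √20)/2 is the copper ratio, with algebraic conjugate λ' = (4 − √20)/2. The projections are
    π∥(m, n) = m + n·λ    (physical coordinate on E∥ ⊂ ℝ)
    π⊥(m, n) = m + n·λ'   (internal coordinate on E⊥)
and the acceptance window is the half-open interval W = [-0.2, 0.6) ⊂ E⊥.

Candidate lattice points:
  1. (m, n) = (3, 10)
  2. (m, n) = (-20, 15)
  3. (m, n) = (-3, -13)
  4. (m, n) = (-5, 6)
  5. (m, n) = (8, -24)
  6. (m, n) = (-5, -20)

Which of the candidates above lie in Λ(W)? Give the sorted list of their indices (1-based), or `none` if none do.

3

Numerically λ ≈ 4.23607 and λ' = −1/λ ≈ -0.23607.
[1] lift (3,10): star map gives 0.63932; window check -0.2 ≤ 0.63932 < 0.6 is false → out
[2] lift (-20,15): star map gives -23.54102; window check -0.2 ≤ -23.54102 < 0.6 is false → out
[3] lift (-3,-13): star map gives 0.06888; window check -0.2 ≤ 0.06888 < 0.6 is true → IN Λ
[4] lift (-5,6): star map gives -6.41641; window check -0.2 ≤ -6.41641 < 0.6 is false → out
[5] lift (8,-24): star map gives 13.66563; window check -0.2 ≤ 13.66563 < 0.6 is false → out
[6] lift (-5,-20): star map gives -0.27864; window check -0.2 ≤ -0.27864 < 0.6 is false → out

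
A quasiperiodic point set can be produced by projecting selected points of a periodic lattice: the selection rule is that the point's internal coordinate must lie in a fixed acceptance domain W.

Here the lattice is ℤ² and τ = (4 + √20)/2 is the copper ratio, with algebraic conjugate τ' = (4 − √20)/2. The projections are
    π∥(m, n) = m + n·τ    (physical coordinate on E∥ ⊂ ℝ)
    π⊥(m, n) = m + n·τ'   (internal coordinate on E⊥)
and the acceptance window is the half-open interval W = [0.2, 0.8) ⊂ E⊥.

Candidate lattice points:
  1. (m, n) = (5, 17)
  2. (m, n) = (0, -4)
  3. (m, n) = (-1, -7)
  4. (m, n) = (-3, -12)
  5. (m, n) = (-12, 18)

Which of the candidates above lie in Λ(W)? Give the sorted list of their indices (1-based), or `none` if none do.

3

Compute τ' = (4−√20)/2 = -0.23607, so π⊥(m,n) = m -0.23607·n.
#1 (5,17): internal coord 5 + (17)·τ' = +0.98684; +0.98684 ∉ [0.2, 0.8) → out
#2 (0,-4): internal coord 0 + (-4)·τ' = +0.94427; +0.94427 ∉ [0.2, 0.8) → out
#3 (-1,-7): internal coord -1 + (-7)·τ' = +0.65248; +0.65248 ∈ [0.2, 0.8) → IN Λ
#4 (-3,-12): internal coord -3 + (-12)·τ' = -0.16718; -0.16718 ∉ [0.2, 0.8) → out
#5 (-12,18): internal coord -12 + (18)·τ' = -16.24922; -16.24922 ∉ [0.2, 0.8) → out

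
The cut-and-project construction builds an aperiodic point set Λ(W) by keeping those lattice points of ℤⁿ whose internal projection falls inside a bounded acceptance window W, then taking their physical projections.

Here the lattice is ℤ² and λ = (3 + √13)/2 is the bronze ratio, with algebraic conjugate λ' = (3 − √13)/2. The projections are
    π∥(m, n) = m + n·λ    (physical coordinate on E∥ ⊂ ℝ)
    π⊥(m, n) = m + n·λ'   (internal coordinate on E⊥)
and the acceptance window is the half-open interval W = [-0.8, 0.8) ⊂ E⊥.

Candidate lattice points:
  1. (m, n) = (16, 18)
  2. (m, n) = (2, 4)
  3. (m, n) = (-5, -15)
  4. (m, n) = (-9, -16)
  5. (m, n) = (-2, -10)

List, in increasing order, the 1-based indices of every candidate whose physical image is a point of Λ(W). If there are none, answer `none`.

Compute λ' = (3−√13)/2 = -0.302776, so π⊥(m,n) = m -0.302776·n.
candidate 1: (m,n)=(16,18) → π∥ = 16+18·λ ≈ 75.449961, π⊥ = 16+18·λ' ≈ 10.550039 ∉ [-0.8, 0.8) ⇒ out
candidate 2: (m,n)=(2,4) → π∥ = 2+4·λ ≈ 15.211103, π⊥ = 2+4·λ' ≈ 0.788897 ∈ [-0.8, 0.8) ⇒ IN Λ
candidate 3: (m,n)=(-5,-15) → π∥ = -5-15·λ ≈ -54.541635, π⊥ = -5-15·λ' ≈ -0.458365 ∈ [-0.8, 0.8) ⇒ IN Λ
candidate 4: (m,n)=(-9,-16) → π∥ = -9-16·λ ≈ -61.844410, π⊥ = -9-16·λ' ≈ -4.155590 ∉ [-0.8, 0.8) ⇒ out
candidate 5: (m,n)=(-2,-10) → π∥ = -2-10·λ ≈ -35.027756, π⊥ = -2-10·λ' ≈ 1.027756 ∉ [-0.8, 0.8) ⇒ out

2, 3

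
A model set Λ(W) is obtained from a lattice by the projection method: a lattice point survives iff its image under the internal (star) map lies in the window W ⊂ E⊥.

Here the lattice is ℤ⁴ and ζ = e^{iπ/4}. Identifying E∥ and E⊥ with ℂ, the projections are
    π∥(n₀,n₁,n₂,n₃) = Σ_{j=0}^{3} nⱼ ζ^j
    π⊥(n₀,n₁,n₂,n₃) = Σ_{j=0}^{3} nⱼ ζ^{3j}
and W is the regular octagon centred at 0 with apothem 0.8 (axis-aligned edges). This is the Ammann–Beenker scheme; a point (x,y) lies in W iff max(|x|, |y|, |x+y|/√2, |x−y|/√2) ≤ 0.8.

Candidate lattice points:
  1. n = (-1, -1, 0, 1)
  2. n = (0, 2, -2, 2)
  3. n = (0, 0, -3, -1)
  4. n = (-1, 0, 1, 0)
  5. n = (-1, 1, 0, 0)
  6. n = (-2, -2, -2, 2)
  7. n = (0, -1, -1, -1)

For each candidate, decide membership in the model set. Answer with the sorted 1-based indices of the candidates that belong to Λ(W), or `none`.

1, 7

Internal map: ζ^{3j} for j=0..3 gives (1,0), (−√2/2,√2/2), (0,−1), (√2/2,√2/2).
candidate 1: n = (-1, -1, 0, 1) → π⊥ ≈ (+0.41421, +0.00000); max(|x|,|y|,|x±y|/√2) = 0.41421 ≤ 0.8 ⇒ ∈ W
candidate 2: n = (0, 2, -2, 2) → π⊥ ≈ (+0.00000, +4.82843); max(|x|,|y|,|x±y|/√2) = 4.82843 > 0.8 ⇒ ∉ W
candidate 3: n = (0, 0, -3, -1) → π⊥ ≈ (-0.70711, +2.29289); max(|x|,|y|,|x±y|/√2) = 2.29289 > 0.8 ⇒ ∉ W
candidate 4: n = (-1, 0, 1, 0) → π⊥ ≈ (-1.00000, -1.00000); max(|x|,|y|,|x±y|/√2) = 1.41421 > 0.8 ⇒ ∉ W
candidate 5: n = (-1, 1, 0, 0) → π⊥ ≈ (-1.70711, +0.70711); max(|x|,|y|,|x±y|/√2) = 1.70711 > 0.8 ⇒ ∉ W
candidate 6: n = (-2, -2, -2, 2) → π⊥ ≈ (+0.82843, +2.00000); max(|x|,|y|,|x±y|/√2) = 2.00000 > 0.8 ⇒ ∉ W
candidate 7: n = (0, -1, -1, -1) → π⊥ ≈ (+0.00000, -0.41421); max(|x|,|y|,|x±y|/√2) = 0.41421 ≤ 0.8 ⇒ ∈ W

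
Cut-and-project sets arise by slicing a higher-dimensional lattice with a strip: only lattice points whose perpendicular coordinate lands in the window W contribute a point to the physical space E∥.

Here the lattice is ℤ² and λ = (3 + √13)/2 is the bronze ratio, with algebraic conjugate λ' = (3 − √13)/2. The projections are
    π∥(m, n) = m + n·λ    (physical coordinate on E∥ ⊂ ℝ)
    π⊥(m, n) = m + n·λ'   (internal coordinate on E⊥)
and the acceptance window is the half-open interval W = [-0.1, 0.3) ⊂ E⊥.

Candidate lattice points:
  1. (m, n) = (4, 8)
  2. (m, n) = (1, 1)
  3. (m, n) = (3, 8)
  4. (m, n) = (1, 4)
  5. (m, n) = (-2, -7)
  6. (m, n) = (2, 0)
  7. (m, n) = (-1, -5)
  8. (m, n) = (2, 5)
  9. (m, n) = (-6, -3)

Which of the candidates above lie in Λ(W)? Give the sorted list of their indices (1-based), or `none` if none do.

Compute λ' = (3−√13)/2 = -0.3028, so π⊥(m,n) = m -0.3028·n.
candidate 1: (m,n)=(4,8) → π∥ = 4+8·λ ≈ 30.4222, π⊥ = 4+8·λ' ≈ 1.5778 ∉ [-0.1, 0.3) ⇒ out
candidate 2: (m,n)=(1,1) → π∥ = 1+1·λ ≈ 4.3028, π⊥ = 1+1·λ' ≈ 0.6972 ∉ [-0.1, 0.3) ⇒ out
candidate 3: (m,n)=(3,8) → π∥ = 3+8·λ ≈ 29.4222, π⊥ = 3+8·λ' ≈ 0.5778 ∉ [-0.1, 0.3) ⇒ out
candidate 4: (m,n)=(1,4) → π∥ = 1+4·λ ≈ 14.2111, π⊥ = 1+4·λ' ≈ -0.2111 ∉ [-0.1, 0.3) ⇒ out
candidate 5: (m,n)=(-2,-7) → π∥ = -2-7·λ ≈ -25.1194, π⊥ = -2-7·λ' ≈ 0.1194 ∈ [-0.1, 0.3) ⇒ IN Λ
candidate 6: (m,n)=(2,0) → π∥ = 2+0·λ ≈ 2.0000, π⊥ = 2+0·λ' ≈ 2.0000 ∉ [-0.1, 0.3) ⇒ out
candidate 7: (m,n)=(-1,-5) → π∥ = -1-5·λ ≈ -17.5139, π⊥ = -1-5·λ' ≈ 0.5139 ∉ [-0.1, 0.3) ⇒ out
candidate 8: (m,n)=(2,5) → π∥ = 2+5·λ ≈ 18.5139, π⊥ = 2+5·λ' ≈ 0.4861 ∉ [-0.1, 0.3) ⇒ out
candidate 9: (m,n)=(-6,-3) → π∥ = -6-3·λ ≈ -15.9083, π⊥ = -6-3·λ' ≈ -5.0917 ∉ [-0.1, 0.3) ⇒ out

5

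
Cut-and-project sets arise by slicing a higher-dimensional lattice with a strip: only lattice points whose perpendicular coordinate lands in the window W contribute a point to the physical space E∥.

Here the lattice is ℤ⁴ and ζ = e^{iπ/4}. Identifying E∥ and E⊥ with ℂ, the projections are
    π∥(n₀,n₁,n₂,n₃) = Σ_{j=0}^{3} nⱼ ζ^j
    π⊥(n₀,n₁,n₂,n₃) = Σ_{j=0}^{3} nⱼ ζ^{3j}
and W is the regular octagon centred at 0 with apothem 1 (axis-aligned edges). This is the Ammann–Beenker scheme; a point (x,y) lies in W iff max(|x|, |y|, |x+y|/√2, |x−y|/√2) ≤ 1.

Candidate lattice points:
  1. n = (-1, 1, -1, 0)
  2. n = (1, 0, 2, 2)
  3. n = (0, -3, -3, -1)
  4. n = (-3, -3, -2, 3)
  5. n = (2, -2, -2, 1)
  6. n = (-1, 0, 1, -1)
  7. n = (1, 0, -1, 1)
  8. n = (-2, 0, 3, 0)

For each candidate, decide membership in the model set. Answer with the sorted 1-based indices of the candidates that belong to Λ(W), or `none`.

With ζ = e^{iπ/4} the internal vectors are ζ^0,ζ^3,ζ^6,ζ^9.
candidate 1: n = (-1, 1, -1, 0) → π⊥ ≈ (-1.7071, +1.7071); max(|x|,|y|,|x±y|/√2) = 2.4142 > 1 ⇒ ∉ W
candidate 2: n = (1, 0, 2, 2) → π⊥ ≈ (+2.4142, -0.5858); max(|x|,|y|,|x±y|/√2) = 2.4142 > 1 ⇒ ∉ W
candidate 3: n = (0, -3, -3, -1) → π⊥ ≈ (+1.4142, +0.1716); max(|x|,|y|,|x±y|/√2) = 1.4142 > 1 ⇒ ∉ W
candidate 4: n = (-3, -3, -2, 3) → π⊥ ≈ (+1.2426, +2.0000); max(|x|,|y|,|x±y|/√2) = 2.2929 > 1 ⇒ ∉ W
candidate 5: n = (2, -2, -2, 1) → π⊥ ≈ (+4.1213, +1.2929); max(|x|,|y|,|x±y|/√2) = 4.1213 > 1 ⇒ ∉ W
candidate 6: n = (-1, 0, 1, -1) → π⊥ ≈ (-1.7071, -1.7071); max(|x|,|y|,|x±y|/√2) = 2.4142 > 1 ⇒ ∉ W
candidate 7: n = (1, 0, -1, 1) → π⊥ ≈ (+1.7071, +1.7071); max(|x|,|y|,|x±y|/√2) = 2.4142 > 1 ⇒ ∉ W
candidate 8: n = (-2, 0, 3, 0) → π⊥ ≈ (-2.0000, -3.0000); max(|x|,|y|,|x±y|/√2) = 3.5355 > 1 ⇒ ∉ W

none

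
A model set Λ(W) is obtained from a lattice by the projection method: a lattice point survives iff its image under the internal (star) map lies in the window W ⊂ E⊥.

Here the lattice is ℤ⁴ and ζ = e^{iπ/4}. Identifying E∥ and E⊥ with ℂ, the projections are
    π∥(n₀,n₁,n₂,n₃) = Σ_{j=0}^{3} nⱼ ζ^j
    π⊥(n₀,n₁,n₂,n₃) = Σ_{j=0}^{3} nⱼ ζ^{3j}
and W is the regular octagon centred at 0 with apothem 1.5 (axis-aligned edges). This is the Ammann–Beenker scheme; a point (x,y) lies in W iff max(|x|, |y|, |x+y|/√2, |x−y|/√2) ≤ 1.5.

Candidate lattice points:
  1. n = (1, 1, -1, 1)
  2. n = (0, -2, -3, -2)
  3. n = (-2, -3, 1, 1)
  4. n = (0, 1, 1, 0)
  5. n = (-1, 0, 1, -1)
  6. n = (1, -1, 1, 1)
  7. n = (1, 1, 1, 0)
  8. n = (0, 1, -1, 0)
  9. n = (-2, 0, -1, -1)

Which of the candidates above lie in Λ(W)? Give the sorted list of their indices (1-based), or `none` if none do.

2, 4, 7

With ζ = e^{iπ/4} the internal vectors are ζ^0,ζ^3,ζ^6,ζ^9.
candidate 1: n = (1, 1, -1, 1) → π⊥ ≈ (+1.0000, +2.4142); max(|x|,|y|,|x±y|/√2) = 2.4142 > 1.5 ⇒ ∉ W
candidate 2: n = (0, -2, -3, -2) → π⊥ ≈ (+0.0000, +0.1716); max(|x|,|y|,|x±y|/√2) = 0.1716 ≤ 1.5 ⇒ ∈ W
candidate 3: n = (-2, -3, 1, 1) → π⊥ ≈ (+0.8284, -2.4142); max(|x|,|y|,|x±y|/√2) = 2.4142 > 1.5 ⇒ ∉ W
candidate 4: n = (0, 1, 1, 0) → π⊥ ≈ (-0.7071, -0.2929); max(|x|,|y|,|x±y|/√2) = 0.7071 ≤ 1.5 ⇒ ∈ W
candidate 5: n = (-1, 0, 1, -1) → π⊥ ≈ (-1.7071, -1.7071); max(|x|,|y|,|x±y|/√2) = 2.4142 > 1.5 ⇒ ∉ W
candidate 6: n = (1, -1, 1, 1) → π⊥ ≈ (+2.4142, -1.0000); max(|x|,|y|,|x±y|/√2) = 2.4142 > 1.5 ⇒ ∉ W
candidate 7: n = (1, 1, 1, 0) → π⊥ ≈ (+0.2929, -0.2929); max(|x|,|y|,|x±y|/√2) = 0.4142 ≤ 1.5 ⇒ ∈ W
candidate 8: n = (0, 1, -1, 0) → π⊥ ≈ (-0.7071, +1.7071); max(|x|,|y|,|x±y|/√2) = 1.7071 > 1.5 ⇒ ∉ W
candidate 9: n = (-2, 0, -1, -1) → π⊥ ≈ (-2.7071, +0.2929); max(|x|,|y|,|x±y|/√2) = 2.7071 > 1.5 ⇒ ∉ W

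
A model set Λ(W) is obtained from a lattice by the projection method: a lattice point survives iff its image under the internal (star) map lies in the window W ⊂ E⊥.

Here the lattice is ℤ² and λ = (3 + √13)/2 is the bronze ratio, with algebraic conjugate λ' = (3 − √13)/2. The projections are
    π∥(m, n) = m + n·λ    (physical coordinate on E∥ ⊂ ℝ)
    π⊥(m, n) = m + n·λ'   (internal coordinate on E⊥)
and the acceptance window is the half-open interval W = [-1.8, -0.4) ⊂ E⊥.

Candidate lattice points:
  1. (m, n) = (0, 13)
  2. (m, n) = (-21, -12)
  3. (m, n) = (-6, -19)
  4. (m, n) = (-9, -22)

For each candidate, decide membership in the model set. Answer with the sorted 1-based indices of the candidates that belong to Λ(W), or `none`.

none

Compute λ' = (3−√13)/2 = -0.3028, so π⊥(m,n) = m -0.3028·n.
#1 (0,13): internal coord 0 + (13)·λ' = -3.9361; -3.9361 ∉ [-1.8, -0.4) → out
#2 (-21,-12): internal coord -21 + (-12)·λ' = -17.3667; -17.3667 ∉ [-1.8, -0.4) → out
#3 (-6,-19): internal coord -6 + (-19)·λ' = -0.2473; -0.2473 ∉ [-1.8, -0.4) → out
#4 (-9,-22): internal coord -9 + (-22)·λ' = -2.3389; -2.3389 ∉ [-1.8, -0.4) → out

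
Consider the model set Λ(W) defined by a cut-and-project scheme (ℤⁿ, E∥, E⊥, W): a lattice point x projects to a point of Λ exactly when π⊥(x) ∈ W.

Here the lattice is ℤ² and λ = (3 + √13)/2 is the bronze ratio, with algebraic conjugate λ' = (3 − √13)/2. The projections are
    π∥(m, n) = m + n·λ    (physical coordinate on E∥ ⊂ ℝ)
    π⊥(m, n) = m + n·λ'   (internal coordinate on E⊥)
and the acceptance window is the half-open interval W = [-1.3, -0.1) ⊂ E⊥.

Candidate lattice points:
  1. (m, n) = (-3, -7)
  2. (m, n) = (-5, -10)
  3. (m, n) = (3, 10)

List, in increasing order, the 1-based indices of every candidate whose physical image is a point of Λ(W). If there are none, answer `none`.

1

λ' = (3−√13)/2 ≈ -0.302776.
candidate 1: (m,n)=(-3,-7) → π∥ = -3-7·λ ≈ -26.119429, π⊥ = -3-7·λ' ≈ -0.880571 ∈ [-1.3, -0.1) ⇒ IN Λ
candidate 2: (m,n)=(-5,-10) → π∥ = -5-10·λ ≈ -38.027756, π⊥ = -5-10·λ' ≈ -1.972244 ∉ [-1.3, -0.1) ⇒ out
candidate 3: (m,n)=(3,10) → π∥ = 3+10·λ ≈ 36.027756, π⊥ = 3+10·λ' ≈ -0.027756 ∉ [-1.3, -0.1) ⇒ out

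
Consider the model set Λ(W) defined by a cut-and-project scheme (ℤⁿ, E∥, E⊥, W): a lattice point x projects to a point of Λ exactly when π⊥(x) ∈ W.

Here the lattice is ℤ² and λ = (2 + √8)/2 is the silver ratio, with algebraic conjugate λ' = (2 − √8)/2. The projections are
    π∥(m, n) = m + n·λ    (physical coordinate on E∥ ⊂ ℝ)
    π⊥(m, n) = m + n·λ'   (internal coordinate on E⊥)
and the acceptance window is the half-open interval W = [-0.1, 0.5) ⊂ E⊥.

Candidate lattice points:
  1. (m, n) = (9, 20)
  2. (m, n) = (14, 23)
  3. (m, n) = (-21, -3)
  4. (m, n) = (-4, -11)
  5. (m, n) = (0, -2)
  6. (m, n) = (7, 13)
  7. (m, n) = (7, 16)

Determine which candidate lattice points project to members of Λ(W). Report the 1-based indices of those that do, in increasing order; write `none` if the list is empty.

λ' = (2−√8)/2 ≈ -0.414214.
[1] lift (9,20): star map gives 0.715729; window check -0.1 ≤ 0.715729 < 0.5 is false → out
[2] lift (14,23): star map gives 4.473088; window check -0.1 ≤ 4.473088 < 0.5 is false → out
[3] lift (-21,-3): star map gives -19.757359; window check -0.1 ≤ -19.757359 < 0.5 is false → out
[4] lift (-4,-11): star map gives 0.556349; window check -0.1 ≤ 0.556349 < 0.5 is false → out
[5] lift (0,-2): star map gives 0.828427; window check -0.1 ≤ 0.828427 < 0.5 is false → out
[6] lift (7,13): star map gives 1.615224; window check -0.1 ≤ 1.615224 < 0.5 is false → out
[7] lift (7,16): star map gives 0.372583; window check -0.1 ≤ 0.372583 < 0.5 is true → IN Λ

7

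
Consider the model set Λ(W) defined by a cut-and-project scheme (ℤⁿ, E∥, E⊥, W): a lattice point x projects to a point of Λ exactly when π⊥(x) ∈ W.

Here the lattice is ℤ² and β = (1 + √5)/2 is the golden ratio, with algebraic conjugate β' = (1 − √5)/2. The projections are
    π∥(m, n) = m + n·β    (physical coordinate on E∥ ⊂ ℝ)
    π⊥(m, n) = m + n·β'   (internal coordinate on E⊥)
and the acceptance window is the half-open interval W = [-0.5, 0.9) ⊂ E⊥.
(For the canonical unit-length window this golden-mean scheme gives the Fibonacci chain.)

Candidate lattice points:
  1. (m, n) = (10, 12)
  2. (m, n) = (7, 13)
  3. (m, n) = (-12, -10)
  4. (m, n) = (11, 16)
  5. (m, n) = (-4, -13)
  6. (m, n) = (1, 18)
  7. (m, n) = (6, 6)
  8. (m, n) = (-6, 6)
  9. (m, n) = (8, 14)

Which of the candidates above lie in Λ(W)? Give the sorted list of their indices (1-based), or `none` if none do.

Compute β' = (1−√5)/2 = -0.618034, so π⊥(m,n) = m -0.618034·n.
#1 (10,12): internal coord 10 + (12)·β' = +2.583592; +2.583592 ∉ [-0.5, 0.9) → out
#2 (7,13): internal coord 7 + (13)·β' = -1.034442; -1.034442 ∉ [-0.5, 0.9) → out
#3 (-12,-10): internal coord -12 + (-10)·β' = -5.819660; -5.819660 ∉ [-0.5, 0.9) → out
#4 (11,16): internal coord 11 + (16)·β' = +1.111456; +1.111456 ∉ [-0.5, 0.9) → out
#5 (-4,-13): internal coord -4 + (-13)·β' = +4.034442; +4.034442 ∉ [-0.5, 0.9) → out
#6 (1,18): internal coord 1 + (18)·β' = -10.124612; -10.124612 ∉ [-0.5, 0.9) → out
#7 (6,6): internal coord 6 + (6)·β' = +2.291796; +2.291796 ∉ [-0.5, 0.9) → out
#8 (-6,6): internal coord -6 + (6)·β' = -9.708204; -9.708204 ∉ [-0.5, 0.9) → out
#9 (8,14): internal coord 8 + (14)·β' = -0.652476; -0.652476 ∉ [-0.5, 0.9) → out

none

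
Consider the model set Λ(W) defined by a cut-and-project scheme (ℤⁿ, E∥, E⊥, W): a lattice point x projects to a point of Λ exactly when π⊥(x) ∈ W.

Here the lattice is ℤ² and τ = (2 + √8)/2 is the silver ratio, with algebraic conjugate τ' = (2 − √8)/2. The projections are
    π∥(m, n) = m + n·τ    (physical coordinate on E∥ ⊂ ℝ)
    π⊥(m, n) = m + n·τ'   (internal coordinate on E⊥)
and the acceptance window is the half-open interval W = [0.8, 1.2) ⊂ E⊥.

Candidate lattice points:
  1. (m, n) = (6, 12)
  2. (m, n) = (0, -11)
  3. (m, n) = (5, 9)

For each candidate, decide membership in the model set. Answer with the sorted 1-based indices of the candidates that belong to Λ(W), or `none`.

Numerically τ ≈ 2.4142 and τ' = −1/τ ≈ -0.4142.
candidate 1: (m,n)=(6,12) → π∥ = 6+12·τ ≈ 34.9706, π⊥ = 6+12·τ' ≈ 1.0294 ∈ [0.8, 1.2) ⇒ IN Λ
candidate 2: (m,n)=(0,-11) → π∥ = 0-11·τ ≈ -26.5563, π⊥ = 0-11·τ' ≈ 4.5563 ∉ [0.8, 1.2) ⇒ out
candidate 3: (m,n)=(5,9) → π∥ = 5+9·τ ≈ 26.7279, π⊥ = 5+9·τ' ≈ 1.2721 ∉ [0.8, 1.2) ⇒ out

1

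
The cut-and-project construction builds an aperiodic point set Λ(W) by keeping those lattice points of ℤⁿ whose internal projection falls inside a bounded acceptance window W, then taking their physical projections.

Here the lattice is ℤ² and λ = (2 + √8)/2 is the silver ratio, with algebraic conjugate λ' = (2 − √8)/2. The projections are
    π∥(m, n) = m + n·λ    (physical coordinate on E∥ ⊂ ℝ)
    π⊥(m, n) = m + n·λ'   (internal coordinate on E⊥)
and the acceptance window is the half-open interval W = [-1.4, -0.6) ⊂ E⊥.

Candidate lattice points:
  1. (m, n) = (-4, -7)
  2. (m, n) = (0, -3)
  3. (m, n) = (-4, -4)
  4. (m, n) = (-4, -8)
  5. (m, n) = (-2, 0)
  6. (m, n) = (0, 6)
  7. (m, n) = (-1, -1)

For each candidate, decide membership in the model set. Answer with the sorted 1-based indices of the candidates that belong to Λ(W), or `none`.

Numerically λ ≈ 2.41421 and λ' = −1/λ ≈ -0.41421.
candidate 1: (m,n)=(-4,-7) → π∥ = -4-7·λ ≈ -20.89949, π⊥ = -4-7·λ' ≈ -1.10051 ∈ [-1.4, -0.6) ⇒ IN Λ
candidate 2: (m,n)=(0,-3) → π∥ = 0-3·λ ≈ -7.24264, π⊥ = 0-3·λ' ≈ 1.24264 ∉ [-1.4, -0.6) ⇒ out
candidate 3: (m,n)=(-4,-4) → π∥ = -4-4·λ ≈ -13.65685, π⊥ = -4-4·λ' ≈ -2.34315 ∉ [-1.4, -0.6) ⇒ out
candidate 4: (m,n)=(-4,-8) → π∥ = -4-8·λ ≈ -23.31371, π⊥ = -4-8·λ' ≈ -0.68629 ∈ [-1.4, -0.6) ⇒ IN Λ
candidate 5: (m,n)=(-2,0) → π∥ = -2+0·λ ≈ -2.00000, π⊥ = -2+0·λ' ≈ -2.00000 ∉ [-1.4, -0.6) ⇒ out
candidate 6: (m,n)=(0,6) → π∥ = 0+6·λ ≈ 14.48528, π⊥ = 0+6·λ' ≈ -2.48528 ∉ [-1.4, -0.6) ⇒ out
candidate 7: (m,n)=(-1,-1) → π∥ = -1-1·λ ≈ -3.41421, π⊥ = -1-1·λ' ≈ -0.58579 ∉ [-1.4, -0.6) ⇒ out

1, 4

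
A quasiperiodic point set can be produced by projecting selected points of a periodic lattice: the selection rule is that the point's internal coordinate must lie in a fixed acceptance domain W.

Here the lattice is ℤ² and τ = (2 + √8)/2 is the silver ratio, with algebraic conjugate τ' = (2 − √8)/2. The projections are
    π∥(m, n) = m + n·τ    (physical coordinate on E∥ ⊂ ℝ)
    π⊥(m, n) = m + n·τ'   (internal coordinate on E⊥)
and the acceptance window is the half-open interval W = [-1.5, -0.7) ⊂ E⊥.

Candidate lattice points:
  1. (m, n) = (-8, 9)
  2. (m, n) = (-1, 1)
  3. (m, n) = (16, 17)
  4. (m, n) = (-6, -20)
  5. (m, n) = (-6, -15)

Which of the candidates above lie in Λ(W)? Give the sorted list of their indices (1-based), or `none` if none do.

2

Compute τ' = (2−√8)/2 = -0.4142, so π⊥(m,n) = m -0.4142·n.
[1] lift (-8,9): star map gives -11.7279; window check -1.5 ≤ -11.7279 < -0.7 is false → out
[2] lift (-1,1): star map gives -1.4142; window check -1.5 ≤ -1.4142 < -0.7 is true → IN Λ
[3] lift (16,17): star map gives 8.9584; window check -1.5 ≤ 8.9584 < -0.7 is false → out
[4] lift (-6,-20): star map gives 2.2843; window check -1.5 ≤ 2.2843 < -0.7 is false → out
[5] lift (-6,-15): star map gives 0.2132; window check -1.5 ≤ 0.2132 < -0.7 is false → out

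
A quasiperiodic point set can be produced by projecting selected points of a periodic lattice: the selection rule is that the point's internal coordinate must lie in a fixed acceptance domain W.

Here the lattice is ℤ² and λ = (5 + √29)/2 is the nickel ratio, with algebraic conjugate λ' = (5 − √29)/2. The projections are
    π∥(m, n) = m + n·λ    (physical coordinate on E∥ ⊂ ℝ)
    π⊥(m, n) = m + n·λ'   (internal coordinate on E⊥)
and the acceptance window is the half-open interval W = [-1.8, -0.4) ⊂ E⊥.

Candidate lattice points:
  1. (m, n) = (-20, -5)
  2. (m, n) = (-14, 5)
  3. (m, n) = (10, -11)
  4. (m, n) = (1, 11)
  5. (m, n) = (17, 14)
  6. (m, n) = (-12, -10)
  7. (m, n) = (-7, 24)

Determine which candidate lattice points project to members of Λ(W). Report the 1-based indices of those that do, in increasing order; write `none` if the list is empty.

Compute λ' = (5−√29)/2 = -0.192582, so π⊥(m,n) = m -0.192582·n.
candidate 1: (m,n)=(-20,-5) → π∥ = -20-5·λ ≈ -45.962912, π⊥ = -20-5·λ' ≈ -19.037088 ∉ [-1.8, -0.4) ⇒ out
candidate 2: (m,n)=(-14,5) → π∥ = -14+5·λ ≈ 11.962912, π⊥ = -14+5·λ' ≈ -14.962912 ∉ [-1.8, -0.4) ⇒ out
candidate 3: (m,n)=(10,-11) → π∥ = 10-11·λ ≈ -47.118406, π⊥ = 10-11·λ' ≈ 12.118406 ∉ [-1.8, -0.4) ⇒ out
candidate 4: (m,n)=(1,11) → π∥ = 1+11·λ ≈ 58.118406, π⊥ = 1+11·λ' ≈ -1.118406 ∈ [-1.8, -0.4) ⇒ IN Λ
candidate 5: (m,n)=(17,14) → π∥ = 17+14·λ ≈ 89.696154, π⊥ = 17+14·λ' ≈ 14.303846 ∉ [-1.8, -0.4) ⇒ out
candidate 6: (m,n)=(-12,-10) → π∥ = -12-10·λ ≈ -63.925824, π⊥ = -12-10·λ' ≈ -10.074176 ∉ [-1.8, -0.4) ⇒ out
candidate 7: (m,n)=(-7,24) → π∥ = -7+24·λ ≈ 117.621978, π⊥ = -7+24·λ' ≈ -11.621978 ∉ [-1.8, -0.4) ⇒ out

4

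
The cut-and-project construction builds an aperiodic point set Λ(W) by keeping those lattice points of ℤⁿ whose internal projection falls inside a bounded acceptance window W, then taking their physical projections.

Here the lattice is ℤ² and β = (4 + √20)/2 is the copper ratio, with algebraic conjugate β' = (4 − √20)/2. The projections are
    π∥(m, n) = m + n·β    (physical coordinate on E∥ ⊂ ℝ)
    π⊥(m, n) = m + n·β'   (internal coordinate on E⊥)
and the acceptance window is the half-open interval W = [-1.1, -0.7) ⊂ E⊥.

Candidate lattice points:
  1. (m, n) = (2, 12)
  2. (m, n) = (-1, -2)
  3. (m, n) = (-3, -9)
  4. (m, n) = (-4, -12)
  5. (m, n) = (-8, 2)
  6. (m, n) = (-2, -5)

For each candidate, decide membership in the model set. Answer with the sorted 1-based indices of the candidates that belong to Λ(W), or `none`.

1, 3, 6

Compute β' = (4−√20)/2 = -0.2361, so π⊥(m,n) = m -0.2361·n.
#1 (2,12): internal coord 2 + (12)·β' = -0.8328; -0.8328 ∈ [-1.1, -0.7) → IN Λ
#2 (-1,-2): internal coord -1 + (-2)·β' = -0.5279; -0.5279 ∉ [-1.1, -0.7) → out
#3 (-3,-9): internal coord -3 + (-9)·β' = -0.8754; -0.8754 ∈ [-1.1, -0.7) → IN Λ
#4 (-4,-12): internal coord -4 + (-12)·β' = -1.1672; -1.1672 ∉ [-1.1, -0.7) → out
#5 (-8,2): internal coord -8 + (2)·β' = -8.4721; -8.4721 ∉ [-1.1, -0.7) → out
#6 (-2,-5): internal coord -2 + (-5)·β' = -0.8197; -0.8197 ∈ [-1.1, -0.7) → IN Λ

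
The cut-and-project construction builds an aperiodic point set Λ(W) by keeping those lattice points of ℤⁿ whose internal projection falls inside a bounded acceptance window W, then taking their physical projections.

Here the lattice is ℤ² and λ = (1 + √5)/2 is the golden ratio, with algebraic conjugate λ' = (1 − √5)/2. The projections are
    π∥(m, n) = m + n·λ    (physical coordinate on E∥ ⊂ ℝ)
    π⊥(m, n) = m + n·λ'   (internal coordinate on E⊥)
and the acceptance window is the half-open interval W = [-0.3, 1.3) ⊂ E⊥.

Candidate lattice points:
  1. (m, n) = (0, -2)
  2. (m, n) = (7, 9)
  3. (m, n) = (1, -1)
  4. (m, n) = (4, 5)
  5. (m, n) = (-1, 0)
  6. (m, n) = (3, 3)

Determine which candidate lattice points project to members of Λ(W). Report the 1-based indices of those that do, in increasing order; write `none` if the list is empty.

λ' = (1−√5)/2 ≈ -0.618034.
candidate 1: (m,n)=(0,-2) → π∥ = 0-2·λ ≈ -3.236068, π⊥ = 0-2·λ' ≈ 1.236068 ∈ [-0.3, 1.3) ⇒ IN Λ
candidate 2: (m,n)=(7,9) → π∥ = 7+9·λ ≈ 21.562306, π⊥ = 7+9·λ' ≈ 1.437694 ∉ [-0.3, 1.3) ⇒ out
candidate 3: (m,n)=(1,-1) → π∥ = 1-1·λ ≈ -0.618034, π⊥ = 1-1·λ' ≈ 1.618034 ∉ [-0.3, 1.3) ⇒ out
candidate 4: (m,n)=(4,5) → π∥ = 4+5·λ ≈ 12.090170, π⊥ = 4+5·λ' ≈ 0.909830 ∈ [-0.3, 1.3) ⇒ IN Λ
candidate 5: (m,n)=(-1,0) → π∥ = -1+0·λ ≈ -1.000000, π⊥ = -1+0·λ' ≈ -1.000000 ∉ [-0.3, 1.3) ⇒ out
candidate 6: (m,n)=(3,3) → π∥ = 3+3·λ ≈ 7.854102, π⊥ = 3+3·λ' ≈ 1.145898 ∈ [-0.3, 1.3) ⇒ IN Λ

1, 4, 6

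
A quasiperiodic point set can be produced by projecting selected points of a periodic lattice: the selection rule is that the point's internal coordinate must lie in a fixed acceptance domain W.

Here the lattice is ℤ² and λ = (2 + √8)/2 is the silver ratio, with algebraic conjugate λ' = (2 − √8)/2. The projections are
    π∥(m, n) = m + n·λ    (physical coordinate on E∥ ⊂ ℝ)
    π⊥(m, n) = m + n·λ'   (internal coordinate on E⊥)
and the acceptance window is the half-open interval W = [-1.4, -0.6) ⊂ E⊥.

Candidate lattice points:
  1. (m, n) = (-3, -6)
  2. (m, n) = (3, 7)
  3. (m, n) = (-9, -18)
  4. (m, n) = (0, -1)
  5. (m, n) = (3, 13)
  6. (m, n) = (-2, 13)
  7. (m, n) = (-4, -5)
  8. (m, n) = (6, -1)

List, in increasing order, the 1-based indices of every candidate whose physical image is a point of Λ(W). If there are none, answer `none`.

Numerically λ ≈ 2.4142 and λ' = −1/λ ≈ -0.4142.
#1 (-3,-6): internal coord -3 + (-6)·λ' = -0.5147; -0.5147 ∉ [-1.4, -0.6) → out
#2 (3,7): internal coord 3 + (7)·λ' = +0.1005; +0.1005 ∉ [-1.4, -0.6) → out
#3 (-9,-18): internal coord -9 + (-18)·λ' = -1.5442; -1.5442 ∉ [-1.4, -0.6) → out
#4 (0,-1): internal coord 0 + (-1)·λ' = +0.4142; +0.4142 ∉ [-1.4, -0.6) → out
#5 (3,13): internal coord 3 + (13)·λ' = -2.3848; -2.3848 ∉ [-1.4, -0.6) → out
#6 (-2,13): internal coord -2 + (13)·λ' = -7.3848; -7.3848 ∉ [-1.4, -0.6) → out
#7 (-4,-5): internal coord -4 + (-5)·λ' = -1.9289; -1.9289 ∉ [-1.4, -0.6) → out
#8 (6,-1): internal coord 6 + (-1)·λ' = +6.4142; +6.4142 ∉ [-1.4, -0.6) → out

none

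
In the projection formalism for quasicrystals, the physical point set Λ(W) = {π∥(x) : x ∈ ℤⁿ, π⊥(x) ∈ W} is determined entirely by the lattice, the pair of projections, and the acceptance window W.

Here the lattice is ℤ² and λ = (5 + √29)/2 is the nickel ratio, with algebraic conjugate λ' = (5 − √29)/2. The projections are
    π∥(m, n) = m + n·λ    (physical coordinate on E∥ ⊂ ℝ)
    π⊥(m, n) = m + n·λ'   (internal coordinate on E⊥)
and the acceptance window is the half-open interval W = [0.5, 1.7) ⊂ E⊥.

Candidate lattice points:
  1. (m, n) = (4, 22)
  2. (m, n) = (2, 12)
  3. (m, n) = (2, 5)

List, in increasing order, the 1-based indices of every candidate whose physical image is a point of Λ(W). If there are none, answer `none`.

3

Compute λ' = (5−√29)/2 = -0.19258, so π⊥(m,n) = m -0.19258·n.
#1 (4,22): internal coord 4 + (22)·λ' = -0.23681; -0.23681 ∉ [0.5, 1.7) → out
#2 (2,12): internal coord 2 + (12)·λ' = -0.31099; -0.31099 ∉ [0.5, 1.7) → out
#3 (2,5): internal coord 2 + (5)·λ' = +1.03709; +1.03709 ∈ [0.5, 1.7) → IN Λ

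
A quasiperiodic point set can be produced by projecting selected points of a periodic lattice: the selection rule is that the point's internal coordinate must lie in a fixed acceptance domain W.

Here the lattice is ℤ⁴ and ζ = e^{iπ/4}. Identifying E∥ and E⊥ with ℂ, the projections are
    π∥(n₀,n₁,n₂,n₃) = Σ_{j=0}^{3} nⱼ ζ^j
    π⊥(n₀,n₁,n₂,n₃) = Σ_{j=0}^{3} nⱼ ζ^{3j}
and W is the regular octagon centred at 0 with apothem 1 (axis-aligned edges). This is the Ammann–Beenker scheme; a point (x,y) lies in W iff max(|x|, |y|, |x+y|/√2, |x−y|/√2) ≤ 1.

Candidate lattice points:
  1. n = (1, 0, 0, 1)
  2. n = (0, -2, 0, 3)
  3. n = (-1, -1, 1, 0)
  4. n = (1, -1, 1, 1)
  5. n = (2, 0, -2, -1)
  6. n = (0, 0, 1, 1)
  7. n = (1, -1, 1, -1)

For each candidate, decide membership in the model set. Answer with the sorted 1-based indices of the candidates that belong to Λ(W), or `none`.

6

Internal map: ζ^{3j} for j=0..3 gives (1,0), (−√2/2,√2/2), (0,−1), (√2/2,√2/2).
candidate 1: n = (1, 0, 0, 1) → π⊥ ≈ (+1.7071, +0.7071); max(|x|,|y|,|x±y|/√2) = 1.7071 > 1 ⇒ ∉ W
candidate 2: n = (0, -2, 0, 3) → π⊥ ≈ (+3.5355, +0.7071); max(|x|,|y|,|x±y|/√2) = 3.5355 > 1 ⇒ ∉ W
candidate 3: n = (-1, -1, 1, 0) → π⊥ ≈ (-0.2929, -1.7071); max(|x|,|y|,|x±y|/√2) = 1.7071 > 1 ⇒ ∉ W
candidate 4: n = (1, -1, 1, 1) → π⊥ ≈ (+2.4142, -1.0000); max(|x|,|y|,|x±y|/√2) = 2.4142 > 1 ⇒ ∉ W
candidate 5: n = (2, 0, -2, -1) → π⊥ ≈ (+1.2929, +1.2929); max(|x|,|y|,|x±y|/√2) = 1.8284 > 1 ⇒ ∉ W
candidate 6: n = (0, 0, 1, 1) → π⊥ ≈ (+0.7071, -0.2929); max(|x|,|y|,|x±y|/√2) = 0.7071 ≤ 1 ⇒ ∈ W
candidate 7: n = (1, -1, 1, -1) → π⊥ ≈ (+1.0000, -2.4142); max(|x|,|y|,|x±y|/√2) = 2.4142 > 1 ⇒ ∉ W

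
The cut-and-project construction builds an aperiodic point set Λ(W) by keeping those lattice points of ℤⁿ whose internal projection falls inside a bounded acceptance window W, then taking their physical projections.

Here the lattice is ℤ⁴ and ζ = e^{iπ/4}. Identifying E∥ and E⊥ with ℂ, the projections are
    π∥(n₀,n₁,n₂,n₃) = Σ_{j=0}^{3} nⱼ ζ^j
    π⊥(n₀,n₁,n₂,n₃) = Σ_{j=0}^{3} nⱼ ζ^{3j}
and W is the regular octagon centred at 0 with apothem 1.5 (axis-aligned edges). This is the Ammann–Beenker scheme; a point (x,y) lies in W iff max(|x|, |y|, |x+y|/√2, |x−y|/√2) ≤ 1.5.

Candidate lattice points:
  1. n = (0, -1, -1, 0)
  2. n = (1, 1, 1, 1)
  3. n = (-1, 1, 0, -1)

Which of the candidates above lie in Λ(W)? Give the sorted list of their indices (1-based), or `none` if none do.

Internal map: ζ^{3j} for j=0..3 gives (1,0), (−√2/2,√2/2), (0,−1), (√2/2,√2/2).
candidate 1: n = (0, -1, -1, 0) → π⊥ ≈ (+0.707107, +0.292893); max(|x|,|y|,|x±y|/√2) = 0.707107 ≤ 1.5 ⇒ ∈ W
candidate 2: n = (1, 1, 1, 1) → π⊥ ≈ (+1.000000, +0.414214); max(|x|,|y|,|x±y|/√2) = 1.000000 ≤ 1.5 ⇒ ∈ W
candidate 3: n = (-1, 1, 0, -1) → π⊥ ≈ (-2.414214, +0.000000); max(|x|,|y|,|x±y|/√2) = 2.414214 > 1.5 ⇒ ∉ W

1, 2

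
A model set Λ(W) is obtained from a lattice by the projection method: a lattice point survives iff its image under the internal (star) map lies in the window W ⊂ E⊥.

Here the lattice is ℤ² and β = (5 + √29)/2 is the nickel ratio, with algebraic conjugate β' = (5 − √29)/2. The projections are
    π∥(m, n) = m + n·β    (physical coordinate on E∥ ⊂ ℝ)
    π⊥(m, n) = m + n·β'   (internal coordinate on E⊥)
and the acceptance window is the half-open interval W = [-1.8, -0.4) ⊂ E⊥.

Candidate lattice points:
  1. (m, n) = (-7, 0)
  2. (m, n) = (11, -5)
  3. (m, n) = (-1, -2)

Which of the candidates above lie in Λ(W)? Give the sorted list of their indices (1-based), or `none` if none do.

3

Numerically β ≈ 5.192582 and β' = −1/β ≈ -0.192582.
#1 (-7,0): internal coord -7 + (0)·β' = -7.000000; -7.000000 ∉ [-1.8, -0.4) → out
#2 (11,-5): internal coord 11 + (-5)·β' = +11.962912; +11.962912 ∉ [-1.8, -0.4) → out
#3 (-1,-2): internal coord -1 + (-2)·β' = -0.614835; -0.614835 ∈ [-1.8, -0.4) → IN Λ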